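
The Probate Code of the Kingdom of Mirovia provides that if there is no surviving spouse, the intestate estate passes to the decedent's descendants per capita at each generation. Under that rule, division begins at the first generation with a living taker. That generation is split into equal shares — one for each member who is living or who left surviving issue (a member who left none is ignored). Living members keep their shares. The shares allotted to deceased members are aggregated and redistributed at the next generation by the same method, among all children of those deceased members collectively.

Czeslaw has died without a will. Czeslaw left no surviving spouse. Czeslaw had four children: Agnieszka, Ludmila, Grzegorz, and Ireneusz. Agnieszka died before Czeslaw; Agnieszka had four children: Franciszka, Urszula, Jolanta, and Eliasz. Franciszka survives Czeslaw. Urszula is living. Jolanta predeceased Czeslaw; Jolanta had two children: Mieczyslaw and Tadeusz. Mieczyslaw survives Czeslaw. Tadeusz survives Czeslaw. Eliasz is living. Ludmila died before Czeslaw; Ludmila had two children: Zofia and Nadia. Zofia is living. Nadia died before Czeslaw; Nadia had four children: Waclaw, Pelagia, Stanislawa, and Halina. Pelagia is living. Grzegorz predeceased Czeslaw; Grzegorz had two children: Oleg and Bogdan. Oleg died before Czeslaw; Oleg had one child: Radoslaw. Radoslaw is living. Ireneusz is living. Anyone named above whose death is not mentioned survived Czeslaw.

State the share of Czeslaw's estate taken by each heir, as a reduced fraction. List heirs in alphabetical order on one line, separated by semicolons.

Bogdan 3/32; Eliasz 3/32; Franciszka 3/32; Halina 9/224; Ireneusz 1/4; Mieczyslaw 9/224; Pelagia 9/224; Radoslaw 9/224; Stanislawa 9/224; Tadeusz 9/224; Urszula 3/32; Waclaw 9/224; Zofia 3/32

There is no surviving spouse, so the entire estate passes to Czeslaw's descendants per capita at each generation.
At generation 1 (Agnieszka, Ludmila, Grzegorz, Ireneusz) there are 4 shares of (1)/4 = 1/4 each.
Living: Ireneusz — each takes 1/4.
Deceased: Agnieszka, Ludmila, and Grzegorz. Their combined 3/4 is pooled and carried to generation 2.
At generation 2 (Franciszka, Urszula, Jolanta, Eliasz, Zofia, Nadia, Oleg, Bogdan) there are 8 shares of (3/4)/8 = 3/32 each.
Living: Franciszka, Urszula, Eliasz, Zofia, and Bogdan — each takes 3/32.
Deceased: Jolanta, Nadia, and Oleg. Their combined 9/32 is pooled and carried to generation 3.
At generation 3 (Mieczyslaw, Tadeusz, Waclaw, Pelagia, Stanislawa, Halina, Radoslaw) there are 7 shares of (9/32)/7 = 9/224 each.
Living: Mieczyslaw, Tadeusz, Waclaw, Pelagia, Stanislawa, Halina, and Radoslaw — each takes 9/224.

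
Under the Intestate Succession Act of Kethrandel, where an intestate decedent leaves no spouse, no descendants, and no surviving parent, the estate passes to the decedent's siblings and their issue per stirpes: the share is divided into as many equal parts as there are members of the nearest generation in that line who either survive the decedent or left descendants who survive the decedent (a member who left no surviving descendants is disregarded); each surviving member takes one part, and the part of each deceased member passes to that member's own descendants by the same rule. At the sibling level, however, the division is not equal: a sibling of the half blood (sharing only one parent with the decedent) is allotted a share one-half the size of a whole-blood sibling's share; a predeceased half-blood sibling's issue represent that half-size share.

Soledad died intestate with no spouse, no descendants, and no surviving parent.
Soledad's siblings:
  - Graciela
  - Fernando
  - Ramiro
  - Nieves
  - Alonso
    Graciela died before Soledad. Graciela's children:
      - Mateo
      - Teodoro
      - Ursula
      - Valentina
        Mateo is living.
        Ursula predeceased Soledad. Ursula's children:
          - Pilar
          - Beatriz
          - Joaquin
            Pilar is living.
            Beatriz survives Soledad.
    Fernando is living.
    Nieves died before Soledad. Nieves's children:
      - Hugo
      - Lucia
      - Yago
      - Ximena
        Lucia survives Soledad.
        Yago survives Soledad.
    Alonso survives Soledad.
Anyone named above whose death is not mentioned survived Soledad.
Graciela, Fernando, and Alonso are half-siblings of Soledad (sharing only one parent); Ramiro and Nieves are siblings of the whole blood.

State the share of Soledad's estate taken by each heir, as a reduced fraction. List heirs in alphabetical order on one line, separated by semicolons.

No spouse, descendants, or parent survives, so the estate passes to Soledad's siblings per stirpes.
Half-blood siblings count for one-half the weight of whole-blood siblings at the initial division.
Dividing 1 in proportion to weights (total weight 7/2): Graciela (weight 1/2) → 1/7; Fernando (weight 1/2) → 1/7; Ramiro (weight 1) → 2/7; Nieves (weight 1) → 2/7; Alonso (weight 1/2) → 1/7.
Graciela predeceased; the 1/7 allotted to Graciela's branch passes to Graciela's issue by representation.
The 1/7 is divided into 4 equal shares of 1/28 among Mateo, Teodoro, Ursula, Valentina.
Mateo is living and takes 1/28.
Teodoro is living and takes 1/28.
Ursula predeceased; the 1/28 allotted to Ursula's branch passes to Ursula's issue by representation.
The 1/28 is divided into 3 equal shares of 1/84 among Pilar, Beatriz, Joaquin.
Pilar is living and takes 1/84.
Beatriz is living and takes 1/84.
Joaquin is living and takes 1/84.
Valentina is living and takes 1/28.
Fernando is living and takes 1/7.
Ramiro is living and takes 2/7.
Nieves predeceased; the 2/7 allotted to Nieves's branch passes to Nieves's issue by representation.
The 2/7 is divided into 4 equal shares of 1/14 among Hugo, Lucia, Yago, Ximena.
Hugo is living and takes 1/14.
Lucia is living and takes 1/14.
Yago is living and takes 1/14.
Ximena is living and takes 1/14.
Alonso is living and takes 1/7.

Alonso 1/7; Beatriz 1/84; Fernando 1/7; Hugo 1/14; Joaquin 1/84; Lucia 1/14; Mateo 1/28; Pilar 1/84; Ramiro 2/7; Teodoro 1/28; Valentina 1/28; Ximena 1/14; Yago 1/14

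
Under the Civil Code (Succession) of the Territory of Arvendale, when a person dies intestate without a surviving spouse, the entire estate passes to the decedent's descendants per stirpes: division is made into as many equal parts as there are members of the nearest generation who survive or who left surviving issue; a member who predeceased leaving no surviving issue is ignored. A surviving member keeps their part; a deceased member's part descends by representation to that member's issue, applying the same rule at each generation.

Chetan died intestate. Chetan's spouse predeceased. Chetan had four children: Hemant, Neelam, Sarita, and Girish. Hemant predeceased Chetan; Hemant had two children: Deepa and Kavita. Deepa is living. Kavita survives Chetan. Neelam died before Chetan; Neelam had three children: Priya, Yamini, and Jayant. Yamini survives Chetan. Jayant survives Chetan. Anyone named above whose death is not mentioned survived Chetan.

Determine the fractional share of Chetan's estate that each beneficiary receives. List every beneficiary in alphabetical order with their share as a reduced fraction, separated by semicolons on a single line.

There is no surviving spouse, so the entire estate passes to Chetan's descendants per stirpes.
The estate is divided into 4 equal shares of 1/4 among Hemant, Neelam, Sarita, Girish.
Hemant predeceased; the 1/4 allotted to Hemant's branch passes to Hemant's issue by representation.
The 1/4 is divided into 2 equal shares of 1/8 among Deepa, Kavita.
Deepa is living and takes 1/8.
Kavita is living and takes 1/8.
Neelam predeceased; the 1/4 allotted to Neelam's branch passes to Neelam's issue by representation.
The 1/4 is divided into 3 equal shares of 1/12 among Priya, Yamini, Jayant.
Priya is living and takes 1/12.
Yamini is living and takes 1/12.
Jayant is living and takes 1/12.
Sarita is living and takes 1/4.
Girish is living and takes 1/4.

Deepa 1/8; Girish 1/4; Jayant 1/12; Kavita 1/8; Priya 1/12; Sarita 1/4; Yamini 1/12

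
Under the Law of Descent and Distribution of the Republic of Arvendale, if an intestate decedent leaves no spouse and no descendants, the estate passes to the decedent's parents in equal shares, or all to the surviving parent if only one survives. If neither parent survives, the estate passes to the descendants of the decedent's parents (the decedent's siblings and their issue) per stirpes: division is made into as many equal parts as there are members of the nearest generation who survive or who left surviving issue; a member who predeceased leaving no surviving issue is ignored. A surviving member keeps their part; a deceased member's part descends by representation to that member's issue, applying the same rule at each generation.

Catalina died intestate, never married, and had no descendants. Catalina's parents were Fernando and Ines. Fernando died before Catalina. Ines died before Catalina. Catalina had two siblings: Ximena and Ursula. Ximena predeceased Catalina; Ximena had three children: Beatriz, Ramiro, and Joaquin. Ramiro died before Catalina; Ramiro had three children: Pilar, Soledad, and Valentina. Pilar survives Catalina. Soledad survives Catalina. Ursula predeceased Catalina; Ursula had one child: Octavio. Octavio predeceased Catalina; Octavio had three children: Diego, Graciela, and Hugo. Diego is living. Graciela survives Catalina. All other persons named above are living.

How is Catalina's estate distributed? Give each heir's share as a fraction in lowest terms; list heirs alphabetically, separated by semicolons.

Neither parent survives and there are no descendants, so the estate passes to Catalina's siblings and their issue per stirpes.
The estate is divided into 2 equal shares of 1/2 among Ximena, Ursula.
Ximena predeceased; the 1/2 allotted to Ximena's branch passes to Ximena's issue by representation.
The 1/2 is divided into 3 equal shares of 1/6 among Beatriz, Ramiro, Joaquin.
Beatriz is living and takes 1/6.
Ramiro predeceased; the 1/6 allotted to Ramiro's branch passes to Ramiro's issue by representation.
The 1/6 is divided into 3 equal shares of 1/18 among Pilar, Soledad, Valentina.
Pilar is living and takes 1/18.
Soledad is living and takes 1/18.
Valentina is living and takes 1/18.
Joaquin is living and takes 1/6.
Ursula predeceased; the 1/2 allotted to Ursula's branch passes to Ursula's issue by representation.
Octavio's line is the sole branch at this level, so the full 1/2 passes to Octavio's issue by representation.
The 1/2 is divided into 3 equal shares of 1/6 among Diego, Graciela, Hugo.
Diego is living and takes 1/6.
Graciela is living and takes 1/6.
Hugo is living and takes 1/6.

Beatriz 1/6; Diego 1/6; Graciela 1/6; Hugo 1/6; Joaquin 1/6; Pilar 1/18; Soledad 1/18; Valentina 1/18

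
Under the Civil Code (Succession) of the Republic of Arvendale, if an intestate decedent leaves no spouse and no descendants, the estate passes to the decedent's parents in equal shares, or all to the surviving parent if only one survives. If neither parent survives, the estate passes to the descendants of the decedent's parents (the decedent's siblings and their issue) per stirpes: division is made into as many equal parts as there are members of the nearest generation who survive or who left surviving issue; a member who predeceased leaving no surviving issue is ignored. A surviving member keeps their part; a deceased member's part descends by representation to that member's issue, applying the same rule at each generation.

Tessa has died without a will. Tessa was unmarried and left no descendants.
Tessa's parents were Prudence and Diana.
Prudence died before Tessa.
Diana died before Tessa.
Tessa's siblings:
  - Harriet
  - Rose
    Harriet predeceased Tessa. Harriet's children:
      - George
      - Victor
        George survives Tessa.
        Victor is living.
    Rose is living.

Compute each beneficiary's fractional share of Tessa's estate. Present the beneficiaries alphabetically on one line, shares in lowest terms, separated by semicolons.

George 1/4; Rose 1/2; Victor 1/4

Neither parent survives and there are no descendants, so the estate passes to Tessa's siblings and their issue per stirpes.
The estate is divided into 2 equal shares of 1/2 among Harriet, Rose.
Harriet predeceased; the 1/2 allotted to Harriet's branch passes to Harriet's issue by representation.
The 1/2 is divided into 2 equal shares of 1/4 among George, Victor.
George is living and takes 1/4.
Victor is living and takes 1/4.
Rose is living and takes 1/2.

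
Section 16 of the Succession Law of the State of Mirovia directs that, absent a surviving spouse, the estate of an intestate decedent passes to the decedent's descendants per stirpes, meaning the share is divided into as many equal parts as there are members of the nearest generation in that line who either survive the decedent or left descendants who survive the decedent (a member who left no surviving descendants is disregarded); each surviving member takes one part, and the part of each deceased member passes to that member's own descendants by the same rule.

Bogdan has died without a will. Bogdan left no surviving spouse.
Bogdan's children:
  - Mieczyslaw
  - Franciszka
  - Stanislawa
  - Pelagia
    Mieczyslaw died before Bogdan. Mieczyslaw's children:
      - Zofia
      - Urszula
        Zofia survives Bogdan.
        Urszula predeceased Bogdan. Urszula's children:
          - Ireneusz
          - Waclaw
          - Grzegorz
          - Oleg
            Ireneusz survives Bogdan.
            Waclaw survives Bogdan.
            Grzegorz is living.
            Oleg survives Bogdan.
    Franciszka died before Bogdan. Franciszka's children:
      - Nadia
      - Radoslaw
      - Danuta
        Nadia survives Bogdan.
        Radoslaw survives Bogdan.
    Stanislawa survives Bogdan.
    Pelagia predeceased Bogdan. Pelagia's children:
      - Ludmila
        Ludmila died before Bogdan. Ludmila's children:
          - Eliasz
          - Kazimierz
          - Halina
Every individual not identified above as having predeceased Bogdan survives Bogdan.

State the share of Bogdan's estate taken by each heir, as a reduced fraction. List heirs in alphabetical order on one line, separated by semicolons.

There is no surviving spouse, so the entire estate passes to Bogdan's descendants per stirpes.
The estate is divided into 4 equal shares of 1/4 among Mieczyslaw, Franciszka, Stanislawa, Pelagia.
Mieczyslaw predeceased; the 1/4 allotted to Mieczyslaw's branch passes to Mieczyslaw's issue by representation.
The 1/4 is divided into 2 equal shares of 1/8 among Zofia, Urszula.
Zofia is living and takes 1/8.
Urszula predeceased; the 1/8 allotted to Urszula's branch passes to Urszula's issue by representation.
The 1/8 is divided into 4 equal shares of 1/32 among Ireneusz, Waclaw, Grzegorz, Oleg.
Ireneusz is living and takes 1/32.
Waclaw is living and takes 1/32.
Grzegorz is living and takes 1/32.
Oleg is living and takes 1/32.
Franciszka predeceased; the 1/4 allotted to Franciszka's branch passes to Franciszka's issue by representation.
The 1/4 is divided into 3 equal shares of 1/12 among Nadia, Radoslaw, Danuta.
Nadia is living and takes 1/12.
Radoslaw is living and takes 1/12.
Danuta is living and takes 1/12.
Stanislawa is living and takes 1/4.
Pelagia predeceased; the 1/4 allotted to Pelagia's branch passes to Pelagia's issue by representation.
Ludmila's line is the sole branch at this level, so the full 1/4 passes to Ludmila's issue by representation.
The 1/4 is divided into 3 equal shares of 1/12 among Eliasz, Kazimierz, Halina.
Eliasz is living and takes 1/12.
Kazimierz is living and takes 1/12.
Halina is living and takes 1/12.

Danuta 1/12; Eliasz 1/12; Grzegorz 1/32; Halina 1/12; Ireneusz 1/32; Kazimierz 1/12; Nadia 1/12; Oleg 1/32; Radoslaw 1/12; Stanislawa 1/4; Waclaw 1/32; Zofia 1/8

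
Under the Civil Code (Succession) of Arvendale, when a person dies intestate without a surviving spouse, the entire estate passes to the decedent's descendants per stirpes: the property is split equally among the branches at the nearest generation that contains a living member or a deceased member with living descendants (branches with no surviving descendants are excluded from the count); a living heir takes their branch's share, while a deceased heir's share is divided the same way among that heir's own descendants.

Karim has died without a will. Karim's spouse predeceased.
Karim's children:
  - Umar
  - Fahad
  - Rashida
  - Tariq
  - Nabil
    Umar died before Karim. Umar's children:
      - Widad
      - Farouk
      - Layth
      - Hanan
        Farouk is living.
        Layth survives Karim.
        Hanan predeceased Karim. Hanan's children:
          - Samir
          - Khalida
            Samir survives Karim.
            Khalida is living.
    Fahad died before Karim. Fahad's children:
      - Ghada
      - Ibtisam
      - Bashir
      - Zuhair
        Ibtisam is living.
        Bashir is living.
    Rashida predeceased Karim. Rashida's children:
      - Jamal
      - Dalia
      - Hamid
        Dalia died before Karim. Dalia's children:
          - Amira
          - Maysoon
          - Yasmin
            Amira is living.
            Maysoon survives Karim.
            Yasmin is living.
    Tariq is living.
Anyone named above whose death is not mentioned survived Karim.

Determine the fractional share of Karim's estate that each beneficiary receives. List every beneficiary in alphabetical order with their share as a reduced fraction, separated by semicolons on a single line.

There is no surviving spouse, so the entire estate passes to Karim's descendants per stirpes.
The estate is divided into 5 equal shares of 1/5 among Umar, Fahad, Rashida, Tariq, Nabil.
Umar predeceased; the 1/5 allotted to Umar's branch passes to Umar's issue by representation.
The 1/5 is divided into 4 equal shares of 1/20 among Widad, Farouk, Layth, Hanan.
Widad is living and takes 1/20.
Farouk is living and takes 1/20.
Layth is living and takes 1/20.
Hanan predeceased; the 1/20 allotted to Hanan's branch passes to Hanan's issue by representation.
The 1/20 is divided into 2 equal shares of 1/40 among Samir, Khalida.
Samir is living and takes 1/40.
Khalida is living and takes 1/40.
Fahad predeceased; the 1/5 allotted to Fahad's branch passes to Fahad's issue by representation.
The 1/5 is divided into 4 equal shares of 1/20 among Ghada, Ibtisam, Bashir, Zuhair.
Ghada is living and takes 1/20.
Ibtisam is living and takes 1/20.
Bashir is living and takes 1/20.
Zuhair is living and takes 1/20.
Rashida predeceased; the 1/5 allotted to Rashida's branch passes to Rashida's issue by representation.
The 1/5 is divided into 3 equal shares of 1/15 among Jamal, Dalia, Hamid.
Jamal is living and takes 1/15.
Dalia predeceased; the 1/15 allotted to Dalia's branch passes to Dalia's issue by representation.
The 1/15 is divided into 3 equal shares of 1/45 among Amira, Maysoon, Yasmin.
Amira is living and takes 1/45.
Maysoon is living and takes 1/45.
Yasmin is living and takes 1/45.
Hamid is living and takes 1/15.
Tariq is living and takes 1/5.
Nabil is living and takes 1/5.

Amira 1/45; Bashir 1/20; Farouk 1/20; Ghada 1/20; Hamid 1/15; Ibtisam 1/20; Jamal 1/15; Khalida 1/40; Layth 1/20; Maysoon 1/45; Nabil 1/5; Samir 1/40; Tariq 1/5; Widad 1/20; Yasmin 1/45; Zuhair 1/20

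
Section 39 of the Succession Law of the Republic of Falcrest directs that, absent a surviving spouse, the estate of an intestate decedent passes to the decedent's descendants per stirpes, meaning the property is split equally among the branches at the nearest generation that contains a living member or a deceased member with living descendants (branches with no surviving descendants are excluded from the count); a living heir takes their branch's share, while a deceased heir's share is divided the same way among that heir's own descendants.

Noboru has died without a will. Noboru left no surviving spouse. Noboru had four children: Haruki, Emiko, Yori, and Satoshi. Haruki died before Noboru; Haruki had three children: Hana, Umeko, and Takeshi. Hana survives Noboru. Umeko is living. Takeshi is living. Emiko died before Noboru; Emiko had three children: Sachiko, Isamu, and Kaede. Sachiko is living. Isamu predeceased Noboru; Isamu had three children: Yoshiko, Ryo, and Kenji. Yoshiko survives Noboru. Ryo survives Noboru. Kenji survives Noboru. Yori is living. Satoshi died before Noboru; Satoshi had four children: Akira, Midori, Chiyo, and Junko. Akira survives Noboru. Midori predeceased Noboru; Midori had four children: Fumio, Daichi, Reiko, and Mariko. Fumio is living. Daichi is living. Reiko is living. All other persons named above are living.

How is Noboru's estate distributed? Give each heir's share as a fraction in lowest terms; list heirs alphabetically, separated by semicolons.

There is no surviving spouse, so the entire estate passes to Noboru's descendants per stirpes.
The estate is divided into 4 equal shares of 1/4 among Haruki, Emiko, Yori, Satoshi.
Haruki predeceased; the 1/4 allotted to Haruki's branch passes to Haruki's issue by representation.
The 1/4 is divided into 3 equal shares of 1/12 among Hana, Umeko, Takeshi.
Hana is living and takes 1/12.
Umeko is living and takes 1/12.
Takeshi is living and takes 1/12.
Emiko predeceased; the 1/4 allotted to Emiko's branch passes to Emiko's issue by representation.
The 1/4 is divided into 3 equal shares of 1/12 among Sachiko, Isamu, Kaede.
Sachiko is living and takes 1/12.
Isamu predeceased; the 1/12 allotted to Isamu's branch passes to Isamu's issue by representation.
The 1/12 is divided into 3 equal shares of 1/36 among Yoshiko, Ryo, Kenji.
Yoshiko is living and takes 1/36.
Ryo is living and takes 1/36.
Kenji is living and takes 1/36.
Kaede is living and takes 1/12.
Yori is living and takes 1/4.
Satoshi predeceased; the 1/4 allotted to Satoshi's branch passes to Satoshi's issue by representation.
The 1/4 is divided into 4 equal shares of 1/16 among Akira, Midori, Chiyo, Junko.
Akira is living and takes 1/16.
Midori predeceased; the 1/16 allotted to Midori's branch passes to Midori's issue by representation.
The 1/16 is divided into 4 equal shares of 1/64 among Fumio, Daichi, Reiko, Mariko.
Fumio is living and takes 1/64.
Daichi is living and takes 1/64.
Reiko is living and takes 1/64.
Mariko is living and takes 1/64.
Chiyo is living and takes 1/16.
Junko is living and takes 1/16.

Akira 1/16; Chiyo 1/16; Daichi 1/64; Fumio 1/64; Hana 1/12; Junko 1/16; Kaede 1/12; Kenji 1/36; Mariko 1/64; Reiko 1/64; Ryo 1/36; Sachiko 1/12; Takeshi 1/12; Umeko 1/12; Yori 1/4; Yoshiko 1/36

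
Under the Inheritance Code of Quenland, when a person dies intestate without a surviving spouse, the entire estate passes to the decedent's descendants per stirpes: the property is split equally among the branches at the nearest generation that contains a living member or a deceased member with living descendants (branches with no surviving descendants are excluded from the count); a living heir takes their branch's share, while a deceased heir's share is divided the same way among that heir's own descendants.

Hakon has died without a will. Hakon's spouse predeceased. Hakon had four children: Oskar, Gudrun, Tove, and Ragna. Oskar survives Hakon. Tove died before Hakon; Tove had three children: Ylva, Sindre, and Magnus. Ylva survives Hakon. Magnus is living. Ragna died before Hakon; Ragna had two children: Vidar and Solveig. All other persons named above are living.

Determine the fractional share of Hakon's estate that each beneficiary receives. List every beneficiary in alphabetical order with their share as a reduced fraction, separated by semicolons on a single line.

Gudrun 1/4; Magnus 1/12; Oskar 1/4; Sindre 1/12; Solveig 1/8; Vidar 1/8; Ylva 1/12

There is no surviving spouse, so the entire estate passes to Hakon's descendants per stirpes.
The estate is divided into 4 equal shares of 1/4 among Oskar, Gudrun, Tove, Ragna.
Oskar is living and takes 1/4.
Gudrun is living and takes 1/4.
Tove predeceased; the 1/4 allotted to Tove's branch passes to Tove's issue by representation.
The 1/4 is divided into 3 equal shares of 1/12 among Ylva, Sindre, Magnus.
Ylva is living and takes 1/12.
Sindre is living and takes 1/12.
Magnus is living and takes 1/12.
Ragna predeceased; the 1/4 allotted to Ragna's branch passes to Ragna's issue by representation.
The 1/4 is divided into 2 equal shares of 1/8 among Vidar, Solveig.
Vidar is living and takes 1/8.
Solveig is living and takes 1/8.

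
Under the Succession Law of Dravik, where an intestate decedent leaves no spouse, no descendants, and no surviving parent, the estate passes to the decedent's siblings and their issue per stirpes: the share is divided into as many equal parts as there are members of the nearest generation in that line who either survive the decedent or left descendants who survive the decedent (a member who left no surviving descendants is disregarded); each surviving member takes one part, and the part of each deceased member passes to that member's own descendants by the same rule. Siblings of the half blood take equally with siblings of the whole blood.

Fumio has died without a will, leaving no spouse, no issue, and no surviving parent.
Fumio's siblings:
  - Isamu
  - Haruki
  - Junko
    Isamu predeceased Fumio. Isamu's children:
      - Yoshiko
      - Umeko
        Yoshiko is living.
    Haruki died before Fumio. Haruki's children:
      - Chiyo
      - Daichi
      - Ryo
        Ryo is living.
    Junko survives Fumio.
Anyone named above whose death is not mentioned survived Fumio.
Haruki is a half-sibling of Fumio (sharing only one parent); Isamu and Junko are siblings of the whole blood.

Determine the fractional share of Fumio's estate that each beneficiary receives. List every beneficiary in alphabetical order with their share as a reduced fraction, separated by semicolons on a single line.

No spouse, descendants, or parent survives, so the estate passes to Fumio's siblings per stirpes.
Half-blood and whole-blood siblings take equally under the stated rule.
The estate is divided into 3 equal shares of 1/3 among Isamu, Haruki, Junko.
Isamu predeceased; the 1/3 allotted to Isamu's branch passes to Isamu's issue by representation.
The 1/3 is divided into 2 equal shares of 1/6 among Yoshiko, Umeko.
Yoshiko is living and takes 1/6.
Umeko is living and takes 1/6.
Haruki predeceased; the 1/3 allotted to Haruki's branch passes to Haruki's issue by representation.
The 1/3 is divided into 3 equal shares of 1/9 among Chiyo, Daichi, Ryo.
Chiyo is living and takes 1/9.
Daichi is living and takes 1/9.
Ryo is living and takes 1/9.
Junko is living and takes 1/3.

Chiyo 1/9; Daichi 1/9; Junko 1/3; Ryo 1/9; Umeko 1/6; Yoshiko 1/6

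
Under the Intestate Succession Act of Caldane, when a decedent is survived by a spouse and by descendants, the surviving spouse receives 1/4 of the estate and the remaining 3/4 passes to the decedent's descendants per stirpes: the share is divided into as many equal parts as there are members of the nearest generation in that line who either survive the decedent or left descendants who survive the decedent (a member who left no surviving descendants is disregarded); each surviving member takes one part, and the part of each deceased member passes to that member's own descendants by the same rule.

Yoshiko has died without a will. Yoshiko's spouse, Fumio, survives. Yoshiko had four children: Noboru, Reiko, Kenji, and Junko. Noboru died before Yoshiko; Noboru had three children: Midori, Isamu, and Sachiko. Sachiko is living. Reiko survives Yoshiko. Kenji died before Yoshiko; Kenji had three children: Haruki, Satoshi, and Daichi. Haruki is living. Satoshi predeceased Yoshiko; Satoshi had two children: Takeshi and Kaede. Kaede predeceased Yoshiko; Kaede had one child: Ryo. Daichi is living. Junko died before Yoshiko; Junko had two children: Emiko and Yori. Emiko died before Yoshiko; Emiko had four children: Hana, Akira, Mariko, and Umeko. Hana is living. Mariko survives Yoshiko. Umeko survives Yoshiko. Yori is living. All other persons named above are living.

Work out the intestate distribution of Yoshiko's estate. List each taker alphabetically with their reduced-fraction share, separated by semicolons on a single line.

Fumio, as surviving spouse, takes 1/4.
The remaining 3/4 passes to Yoshiko's descendants per stirpes.
The 3/4 is divided into 4 equal shares of 3/16 among Noboru, Reiko, Kenji, Junko.
Noboru predeceased; the 3/16 allotted to Noboru's branch passes to Noboru's issue by representation.
The 3/16 is divided into 3 equal shares of 1/16 among Midori, Isamu, Sachiko.
Midori is living and takes 1/16.
Isamu is living and takes 1/16.
Sachiko is living and takes 1/16.
Reiko is living and takes 3/16.
Kenji predeceased; the 3/16 allotted to Kenji's branch passes to Kenji's issue by representation.
The 3/16 is divided into 3 equal shares of 1/16 among Haruki, Satoshi, Daichi.
Haruki is living and takes 1/16.
Satoshi predeceased; the 1/16 allotted to Satoshi's branch passes to Satoshi's issue by representation.
The 1/16 is divided into 2 equal shares of 1/32 among Takeshi, Kaede.
Takeshi is living and takes 1/32.
Kaede predeceased; the 1/32 allotted to Kaede's branch passes to Kaede's issue by representation.
Ryo is the sole taker at this level and receives the full 1/32.
Daichi is living and takes 1/16.
Junko predeceased; the 3/16 allotted to Junko's branch passes to Junko's issue by representation.
The 3/16 is divided into 2 equal shares of 3/32 among Emiko, Yori.
Emiko predeceased; the 3/32 allotted to Emiko's branch passes to Emiko's issue by representation.
The 3/32 is divided into 4 equal shares of 3/128 among Hana, Akira, Mariko, Umeko.
Hana is living and takes 3/128.
Akira is living and takes 3/128.
Mariko is living and takes 3/128.
Umeko is living and takes 3/128.
Yori is living and takes 3/32.

Akira 3/128; Daichi 1/16; Fumio 1/4; Hana 3/128; Haruki 1/16; Isamu 1/16; Mariko 3/128; Midori 1/16; Reiko 3/16; Ryo 1/32; Sachiko 1/16; Takeshi 1/32; Umeko 3/128; Yori 3/32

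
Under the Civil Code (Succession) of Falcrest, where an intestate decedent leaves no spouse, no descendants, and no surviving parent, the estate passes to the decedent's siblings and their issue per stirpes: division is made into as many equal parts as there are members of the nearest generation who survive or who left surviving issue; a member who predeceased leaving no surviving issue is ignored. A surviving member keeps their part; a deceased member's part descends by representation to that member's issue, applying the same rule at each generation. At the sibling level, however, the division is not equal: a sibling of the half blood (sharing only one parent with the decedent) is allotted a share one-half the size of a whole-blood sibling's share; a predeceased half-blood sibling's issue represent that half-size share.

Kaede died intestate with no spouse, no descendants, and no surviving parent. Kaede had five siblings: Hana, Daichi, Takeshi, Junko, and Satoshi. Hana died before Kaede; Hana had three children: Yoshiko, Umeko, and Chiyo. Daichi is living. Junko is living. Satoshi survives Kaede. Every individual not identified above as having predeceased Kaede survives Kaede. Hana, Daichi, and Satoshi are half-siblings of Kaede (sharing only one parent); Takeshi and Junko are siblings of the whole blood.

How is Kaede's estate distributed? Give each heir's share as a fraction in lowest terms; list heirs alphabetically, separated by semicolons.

No spouse, descendants, or parent survives, so the estate passes to Kaede's siblings per stirpes.
Half-blood siblings count for one-half the weight of whole-blood siblings at the initial division.
Dividing 1 in proportion to weights (total weight 7/2): Hana (weight 1/2) → 1/7; Daichi (weight 1/2) → 1/7; Takeshi (weight 1) → 2/7; Junko (weight 1) → 2/7; Satoshi (weight 1/2) → 1/7.
Hana predeceased; the 1/7 allotted to Hana's branch passes to Hana's issue by representation.
The 1/7 is divided into 3 equal shares of 1/21 among Yoshiko, Umeko, Chiyo.
Yoshiko is living and takes 1/21.
Umeko is living and takes 1/21.
Chiyo is living and takes 1/21.
Daichi is living and takes 1/7.
Takeshi is living and takes 2/7.
Junko is living and takes 2/7.
Satoshi is living and takes 1/7.

Chiyo 1/21; Daichi 1/7; Junko 2/7; Satoshi 1/7; Takeshi 2/7; Umeko 1/21; Yoshiko 1/21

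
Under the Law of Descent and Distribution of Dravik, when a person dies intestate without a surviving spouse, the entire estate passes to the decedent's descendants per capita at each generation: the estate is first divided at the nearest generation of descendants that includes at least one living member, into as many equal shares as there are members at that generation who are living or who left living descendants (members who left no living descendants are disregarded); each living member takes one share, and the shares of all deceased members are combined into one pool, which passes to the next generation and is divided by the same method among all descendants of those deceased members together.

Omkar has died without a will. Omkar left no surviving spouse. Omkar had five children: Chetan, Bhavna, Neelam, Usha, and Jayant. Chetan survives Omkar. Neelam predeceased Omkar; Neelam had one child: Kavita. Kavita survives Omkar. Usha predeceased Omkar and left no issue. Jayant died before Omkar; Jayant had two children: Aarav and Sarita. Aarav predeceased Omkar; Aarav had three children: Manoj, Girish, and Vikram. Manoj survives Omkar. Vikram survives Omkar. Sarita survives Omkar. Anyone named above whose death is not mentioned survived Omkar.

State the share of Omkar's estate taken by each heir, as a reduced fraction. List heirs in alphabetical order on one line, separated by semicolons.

Bhavna 1/4; Chetan 1/4; Girish 1/18; Kavita 1/6; Manoj 1/18; Sarita 1/6; Vikram 1/18

There is no surviving spouse, so the entire estate passes to Omkar's descendants per capita at each generation.
At generation 1 (Chetan, Bhavna, Neelam, Jayant) there are 4 shares of (1)/4 = 1/4 each.
Living: Chetan and Bhavna — each takes 1/4.
Deceased: Neelam and Jayant. Their combined 1/2 is pooled and carried to generation 2.
At generation 2 (Kavita, Aarav, Sarita) there are 3 shares of (1/2)/3 = 1/6 each.
Living: Kavita and Sarita — each takes 1/6.
Deceased: Aarav. That 1/6 share is carried to generation 3.
At generation 3 (Manoj, Girish, Vikram) there are 3 shares of (1/6)/3 = 1/18 each.
Living: Manoj, Girish, and Vikram — each takes 1/18.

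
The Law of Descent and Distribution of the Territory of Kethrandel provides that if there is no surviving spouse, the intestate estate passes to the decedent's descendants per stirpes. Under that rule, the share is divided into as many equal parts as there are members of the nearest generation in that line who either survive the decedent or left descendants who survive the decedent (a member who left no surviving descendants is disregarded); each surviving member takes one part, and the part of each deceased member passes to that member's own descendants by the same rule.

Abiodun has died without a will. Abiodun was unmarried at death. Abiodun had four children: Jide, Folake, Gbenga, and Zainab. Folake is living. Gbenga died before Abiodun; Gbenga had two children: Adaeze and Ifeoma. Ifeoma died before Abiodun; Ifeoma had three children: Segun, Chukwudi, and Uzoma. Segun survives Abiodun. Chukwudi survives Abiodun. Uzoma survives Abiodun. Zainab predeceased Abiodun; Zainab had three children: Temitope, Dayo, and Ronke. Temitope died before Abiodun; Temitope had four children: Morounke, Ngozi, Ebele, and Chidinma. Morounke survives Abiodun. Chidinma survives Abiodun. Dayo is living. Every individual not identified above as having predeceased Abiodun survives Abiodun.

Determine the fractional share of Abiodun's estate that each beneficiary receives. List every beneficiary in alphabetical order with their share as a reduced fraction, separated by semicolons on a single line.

Adaeze 1/8; Chidinma 1/48; Chukwudi 1/24; Dayo 1/12; Ebele 1/48; Folake 1/4; Jide 1/4; Morounke 1/48; Ngozi 1/48; Ronke 1/12; Segun 1/24; Uzoma 1/24

There is no surviving spouse, so the entire estate passes to Abiodun's descendants per stirpes.
The estate is divided into 4 equal shares of 1/4 among Jide, Folake, Gbenga, Zainab.
Jide is living and takes 1/4.
Folake is living and takes 1/4.
Gbenga predeceased; the 1/4 allotted to Gbenga's branch passes to Gbenga's issue by representation.
The 1/4 is divided into 2 equal shares of 1/8 among Adaeze, Ifeoma.
Adaeze is living and takes 1/8.
Ifeoma predeceased; the 1/8 allotted to Ifeoma's branch passes to Ifeoma's issue by representation.
The 1/8 is divided into 3 equal shares of 1/24 among Segun, Chukwudi, Uzoma.
Segun is living and takes 1/24.
Chukwudi is living and takes 1/24.
Uzoma is living and takes 1/24.
Zainab predeceased; the 1/4 allotted to Zainab's branch passes to Zainab's issue by representation.
The 1/4 is divided into 3 equal shares of 1/12 among Temitope, Dayo, Ronke.
Temitope predeceased; the 1/12 allotted to Temitope's branch passes to Temitope's issue by representation.
The 1/12 is divided into 4 equal shares of 1/48 among Morounke, Ngozi, Ebele, Chidinma.
Morounke is living and takes 1/48.
Ngozi is living and takes 1/48.
Ebele is living and takes 1/48.
Chidinma is living and takes 1/48.
Dayo is living and takes 1/12.
Ronke is living and takes 1/12.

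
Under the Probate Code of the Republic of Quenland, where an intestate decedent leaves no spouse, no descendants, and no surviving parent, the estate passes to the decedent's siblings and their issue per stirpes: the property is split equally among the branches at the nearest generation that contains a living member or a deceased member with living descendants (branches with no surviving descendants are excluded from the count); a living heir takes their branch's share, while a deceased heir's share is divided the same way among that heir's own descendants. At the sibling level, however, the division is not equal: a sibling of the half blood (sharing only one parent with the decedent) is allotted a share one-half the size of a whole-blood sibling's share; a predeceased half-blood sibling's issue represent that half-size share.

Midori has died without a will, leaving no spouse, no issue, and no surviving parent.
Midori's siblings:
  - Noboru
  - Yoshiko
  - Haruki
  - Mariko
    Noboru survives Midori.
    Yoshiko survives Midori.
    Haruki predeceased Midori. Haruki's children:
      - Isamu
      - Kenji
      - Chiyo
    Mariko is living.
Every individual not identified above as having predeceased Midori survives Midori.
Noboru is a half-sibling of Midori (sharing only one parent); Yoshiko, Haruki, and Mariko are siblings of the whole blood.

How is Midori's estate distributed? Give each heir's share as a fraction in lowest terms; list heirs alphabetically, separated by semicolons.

No spouse, descendants, or parent survives, so the estate passes to Midori's siblings per stirpes.
Half-blood siblings count for one-half the weight of whole-blood siblings at the initial division.
Dividing 1 in proportion to weights (total weight 7/2): Noboru (weight 1/2) → 1/7; Yoshiko (weight 1) → 2/7; Haruki (weight 1) → 2/7; Mariko (weight 1) → 2/7.
Noboru is living and takes 1/7.
Yoshiko is living and takes 2/7.
Haruki predeceased; the 2/7 allotted to Haruki's branch passes to Haruki's issue by representation.
The 2/7 is divided into 3 equal shares of 2/21 among Isamu, Kenji, Chiyo.
Isamu is living and takes 2/21.
Kenji is living and takes 2/21.
Chiyo is living and takes 2/21.
Mariko is living and takes 2/7.

Chiyo 2/21; Isamu 2/21; Kenji 2/21; Mariko 2/7; Noboru 1/7; Yoshiko 2/7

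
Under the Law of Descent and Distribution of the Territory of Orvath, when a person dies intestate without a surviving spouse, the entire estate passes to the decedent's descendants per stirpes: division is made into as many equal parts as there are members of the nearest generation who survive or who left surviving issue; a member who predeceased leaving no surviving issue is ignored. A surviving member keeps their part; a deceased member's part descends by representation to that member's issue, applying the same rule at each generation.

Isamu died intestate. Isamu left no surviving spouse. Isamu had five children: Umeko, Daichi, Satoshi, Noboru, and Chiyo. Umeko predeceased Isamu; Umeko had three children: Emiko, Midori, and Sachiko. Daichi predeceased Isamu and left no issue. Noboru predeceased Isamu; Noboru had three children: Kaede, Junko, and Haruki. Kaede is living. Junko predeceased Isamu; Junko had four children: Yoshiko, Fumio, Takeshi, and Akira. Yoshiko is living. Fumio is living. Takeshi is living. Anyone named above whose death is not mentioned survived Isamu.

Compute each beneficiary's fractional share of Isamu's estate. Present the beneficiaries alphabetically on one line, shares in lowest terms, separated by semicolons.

Akira 1/48; Chiyo 1/4; Emiko 1/12; Fumio 1/48; Haruki 1/12; Kaede 1/12; Midori 1/12; Sachiko 1/12; Satoshi 1/4; Takeshi 1/48; Yoshiko 1/48

There is no surviving spouse, so the entire estate passes to Isamu's descendants per stirpes.
Daichi left no surviving issue, so that branch lapses and is disregarded.
The estate is divided into 4 equal shares of 1/4 among Umeko, Satoshi, Noboru, Chiyo.
Umeko predeceased; the 1/4 allotted to Umeko's branch passes to Umeko's issue by representation.
The 1/4 is divided into 3 equal shares of 1/12 among Emiko, Midori, Sachiko.
Emiko is living and takes 1/12.
Midori is living and takes 1/12.
Sachiko is living and takes 1/12.
Satoshi is living and takes 1/4.
Noboru predeceased; the 1/4 allotted to Noboru's branch passes to Noboru's issue by representation.
The 1/4 is divided into 3 equal shares of 1/12 among Kaede, Junko, Haruki.
Kaede is living and takes 1/12.
Junko predeceased; the 1/12 allotted to Junko's branch passes to Junko's issue by representation.
The 1/12 is divided into 4 equal shares of 1/48 among Yoshiko, Fumio, Takeshi, Akira.
Yoshiko is living and takes 1/48.
Fumio is living and takes 1/48.
Takeshi is living and takes 1/48.
Akira is living and takes 1/48.
Haruki is living and takes 1/12.
Chiyo is living and takes 1/4.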